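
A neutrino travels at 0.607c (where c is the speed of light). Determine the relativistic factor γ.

v/c = 0.607, so (v/c)² = 0.368449
1 - (v/c)² = 0.631551
γ = 1/√(0.631551) = 1.258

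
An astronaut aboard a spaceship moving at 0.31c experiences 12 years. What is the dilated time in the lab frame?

Proper time Δt₀ = 12 years
γ = 1/√(1 - 0.31²) = 1.052
Δt = γΔt₀ = 1.052 × 12 = 12.62 years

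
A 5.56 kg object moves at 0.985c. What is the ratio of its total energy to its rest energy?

E = γmc², E₀ = mc²
E/E₀ = γ = 1/√(1 - 0.985²) = 5.795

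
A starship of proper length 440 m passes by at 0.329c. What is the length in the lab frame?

Proper length L₀ = 440 m
γ = 1/√(1 - 0.329²) = 1.059
L = L₀/γ = 440/1.059 = 415.5 m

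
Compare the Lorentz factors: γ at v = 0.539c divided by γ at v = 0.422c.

γ₁ = 1/√(1 - 0.539²) = 1.187
γ₂ = 1/√(1 - 0.422²) = 1.103
γ₁/γ₂ = 1.187/1.103 = 1.076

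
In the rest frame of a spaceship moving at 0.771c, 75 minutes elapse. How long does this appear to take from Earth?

Proper time Δt₀ = 75 minutes
γ = 1/√(1 - 0.771²) = 1.570
Δt = γΔt₀ = 1.570 × 75 = 117.8 minutes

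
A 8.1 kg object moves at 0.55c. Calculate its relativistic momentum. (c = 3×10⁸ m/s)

γ = 1/√(1 - 0.55²) = 1.197
v = 0.55 × 3×10⁸ = 1.650×10⁸ m/s
p = γmv = 1.197 × 8.1 × 1.650×10⁸ = 1.600×10⁹ kg·m/s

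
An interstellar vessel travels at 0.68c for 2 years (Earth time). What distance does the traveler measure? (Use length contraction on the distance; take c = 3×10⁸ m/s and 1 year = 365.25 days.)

Earth distance: d = v × t = 0.68c × 2 yr = 1.28755×10¹⁶ m
γ = 1.36386
d' = d/γ = 1.28755×10¹⁶/1.36386 = 9.440×10¹⁵ m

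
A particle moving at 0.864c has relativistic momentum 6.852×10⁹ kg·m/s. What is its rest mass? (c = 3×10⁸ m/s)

γ = 1/√(1 - 0.864²) = 1.986
v = 0.864 × 3×10⁸ = 2.592×10⁸ m/s
m = p/(γv) = 6.852×10⁹/(1.986 × 2.592×10⁸) = 13.31 kg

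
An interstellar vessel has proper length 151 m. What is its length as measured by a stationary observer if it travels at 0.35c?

Proper length L₀ = 151 m
γ = 1/√(1 - 0.35²) = 1.068
L = L₀/γ = 151/1.068 = 141.4 m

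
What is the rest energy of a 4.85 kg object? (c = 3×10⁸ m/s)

c² = (3×10⁸)² = 9.000×10¹⁶ m²/s²
E₀ = mc² = 4.85 × 9.000×10¹⁶ = 4.365×10¹⁷ J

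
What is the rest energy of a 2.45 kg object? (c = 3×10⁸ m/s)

c² = (3×10⁸)² = 9.000×10¹⁶ m²/s²
E₀ = mc² = 2.45 × 9.000×10¹⁶ = 2.205×10¹⁷ J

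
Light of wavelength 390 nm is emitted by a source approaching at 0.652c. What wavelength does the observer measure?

β = 0.652
Wavelength Doppler factor = √(0.348/1.652) = √(0.2107) = 0.4590
λ_obs = 390 × 0.4590 = 179.0 nm (blueshift)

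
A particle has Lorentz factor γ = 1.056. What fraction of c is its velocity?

From γ = 1/√(1 - v²/c²):
1/γ² = 1/1.056² = 0.89675
v²/c² = 1 - 0.89675 = 0.10325
v/c = √(0.10325) = 0.3213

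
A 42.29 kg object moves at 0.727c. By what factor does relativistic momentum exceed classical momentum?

p_rel = γmv, p_class = mv
Ratio = γ = 1/√(1 - 0.727²) = 1.456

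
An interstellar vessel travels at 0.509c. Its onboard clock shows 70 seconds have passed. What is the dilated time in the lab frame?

Proper time Δt₀ = 70 seconds
γ = 1/√(1 - 0.509²) = 1.16176
Δt = γΔt₀ = 1.16176 × 70 = 81.32 seconds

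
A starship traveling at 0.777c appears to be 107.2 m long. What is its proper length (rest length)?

Contracted length L = 107.2 m
γ = 1/√(1 - 0.777²) = 1.589
L₀ = γL = 1.589 × 107.2 = 170.3 m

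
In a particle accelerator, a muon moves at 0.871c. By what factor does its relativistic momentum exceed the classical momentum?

p_rel = γmv, p_class = mv
Ratio = γ = 1/√(1 - 0.871²)
= 1/√(0.241359) = 2.035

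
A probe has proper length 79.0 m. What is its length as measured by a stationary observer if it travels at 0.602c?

Proper length L₀ = 79.0 m
γ = 1/√(1 - 0.602²) = 1.2524
L = L₀/γ = 79.0/1.2524 = 63.08 m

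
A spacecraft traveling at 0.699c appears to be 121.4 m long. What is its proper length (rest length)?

Contracted length L = 121.4 m
γ = 1/√(1 - 0.699²) = 1.3984
L₀ = γL = 1.3984 × 121.4 = 169.8 m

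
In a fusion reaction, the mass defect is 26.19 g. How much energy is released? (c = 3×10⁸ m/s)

Convert mass defect: Δm = 26.19 g = 0.02619 kg
E = Δm·c² = 0.02619 × (3×10⁸)²
= 0.02619 × 9×10¹⁶ = 2.357×10¹⁵ J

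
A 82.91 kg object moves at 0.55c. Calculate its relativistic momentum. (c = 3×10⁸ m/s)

γ = 1/√(1 - 0.55²) = 1.197
v = 0.55 × 3×10⁸ = 1.650×10⁸ m/s
p = γmv = 1.197 × 82.91 × 1.650×10⁸ = 1.638×10¹⁰ kg·m/s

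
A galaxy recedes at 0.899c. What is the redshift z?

β = 0.899
(1+β)/(1-β) = 1.899/0.101 = 18.80
√(18.80) = 4.336
z = 4.336 - 1 = 3.336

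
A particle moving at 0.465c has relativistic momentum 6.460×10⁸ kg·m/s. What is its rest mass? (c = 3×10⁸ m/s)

γ = 1/√(1 - 0.465²) = 1.1295
v = 0.465 × 3×10⁸ = 1.395×10⁸ m/s
m = p/(γv) = 6.460×10⁸/(1.1295 × 1.395×10⁸) = 4.100 kg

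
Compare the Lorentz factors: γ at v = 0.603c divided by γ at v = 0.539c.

γ₁ = 1/√(1 - 0.603²) = 1.254
γ₂ = 1/√(1 - 0.539²) = 1.187
γ₁/γ₂ = 1.254/1.187 = 1.056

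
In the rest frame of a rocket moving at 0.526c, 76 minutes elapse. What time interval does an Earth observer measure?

Proper time Δt₀ = 76 minutes
γ = 1/√(1 - 0.526²) = 1.1758
Δt = γΔt₀ = 1.1758 × 76 = 89.36 minutes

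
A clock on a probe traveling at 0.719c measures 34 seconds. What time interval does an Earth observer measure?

Proper time Δt₀ = 34 seconds
γ = 1/√(1 - 0.719²) = 1.4388
Δt = γΔt₀ = 1.4388 × 34 = 48.92 seconds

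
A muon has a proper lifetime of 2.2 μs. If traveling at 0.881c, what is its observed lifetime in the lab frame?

Proper lifetime τ₀ = 2.2 μs
γ = 1/√(1 - 0.881²) = 2.1136
τ = γτ₀ = 2.1136 × 2.2 μs = 4.650 μs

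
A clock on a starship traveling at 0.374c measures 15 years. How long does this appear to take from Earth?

Proper time Δt₀ = 15 years
γ = 1/√(1 - 0.374²) = 1.078
Δt = γΔt₀ = 1.078 × 15 = 16.17 years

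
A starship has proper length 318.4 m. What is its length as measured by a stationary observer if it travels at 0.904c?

Proper length L₀ = 318.4 m
γ = 1/√(1 - 0.904²) = 2.339
L = L₀/γ = 318.4/2.339 = 136.1 m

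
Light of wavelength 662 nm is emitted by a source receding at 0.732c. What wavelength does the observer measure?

β = 0.732
Wavelength Doppler factor = √(1.732/0.268) = √(6.463) = 2.542
λ_obs = 662 × 2.542 = 1683 nm (redshift)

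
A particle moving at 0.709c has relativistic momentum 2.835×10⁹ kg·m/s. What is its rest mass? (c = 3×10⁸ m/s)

γ = 1/√(1 - 0.709²) = 1.41802
v = 0.709 × 3×10⁸ = 2.127×10⁸ m/s
m = p/(γv) = 2.835×10⁹/(1.41802 × 2.127×10⁸) = 9.399 kg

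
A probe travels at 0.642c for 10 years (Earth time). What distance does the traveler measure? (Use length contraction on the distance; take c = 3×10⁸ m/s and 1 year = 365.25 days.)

Earth distance: d = v × t = 0.642c × 10 yr = 6.0780×10¹⁶ m
γ = 1.3043
d' = d/γ = 6.0780×10¹⁶/1.3043 = 4.660×10¹⁶ m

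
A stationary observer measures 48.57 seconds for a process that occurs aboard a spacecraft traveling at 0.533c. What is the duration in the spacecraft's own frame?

Dilated time Δt = 48.57 seconds
γ = 1/√(1 - 0.533²) = 1.18187
Δt₀ = Δt/γ = 48.57/1.18187 = 41.10 seconds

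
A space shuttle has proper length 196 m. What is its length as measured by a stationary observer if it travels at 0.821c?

Proper length L₀ = 196 m
γ = 1/√(1 - 0.821²) = 1.752
L = L₀/γ = 196/1.752 = 111.9 m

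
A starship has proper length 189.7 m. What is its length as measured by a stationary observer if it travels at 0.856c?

Proper length L₀ = 189.7 m
γ = 1/√(1 - 0.856²) = 1.9343
L = L₀/γ = 189.7/1.9343 = 98.07 m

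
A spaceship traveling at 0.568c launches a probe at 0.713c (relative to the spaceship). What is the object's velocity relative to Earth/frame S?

u = (u' + v)/(1 + u'v/c²)
Numerator: 0.713 + 0.568 = 1.281
Denominator: 1 + 0.404984 = 1.404984
u = 1.281/1.404984 = 0.9118c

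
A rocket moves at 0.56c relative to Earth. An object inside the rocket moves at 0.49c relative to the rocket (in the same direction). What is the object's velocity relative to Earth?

u = (u' + v)/(1 + u'v/c²)
Numerator: 0.49 + 0.56 = 1.05
Denominator: 1 + 0.2744 = 1.2744
u = 1.05/1.2744 = 0.8239c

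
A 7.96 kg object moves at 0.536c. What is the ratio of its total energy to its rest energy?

E = γmc², E₀ = mc²
E/E₀ = γ = 1/√(1 - 0.536²) = 1.185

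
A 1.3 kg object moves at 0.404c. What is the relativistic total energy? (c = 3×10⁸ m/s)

γ = 1/√(1 - 0.404²) = 1.093
mc² = 1.3 × (3×10⁸)² = 1.170×10¹⁷ J
E = γmc² = 1.093 × 1.170×10¹⁷ = 1.279×10¹⁷ J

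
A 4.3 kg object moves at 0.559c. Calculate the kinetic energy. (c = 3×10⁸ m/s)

γ = 1/√(1 - 0.559²) = 1.20603
γ - 1 = 0.20603
KE = (γ-1)mc² = 0.20603 × 4.3 × (3×10⁸)² = 7.973×10¹⁶ J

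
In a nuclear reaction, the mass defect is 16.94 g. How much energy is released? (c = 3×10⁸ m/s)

Convert mass defect: Δm = 16.94 g = 0.01694 kg
E = Δm·c² = 0.01694 × (3×10⁸)²
= 0.01694 × 9×10¹⁶ = 1.525×10¹⁵ J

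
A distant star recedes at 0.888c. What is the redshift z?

β = 0.888
(1+β)/(1-β) = 1.888/0.112 = 16.86
√(16.86) = 4.106
z = 4.106 - 1 = 3.106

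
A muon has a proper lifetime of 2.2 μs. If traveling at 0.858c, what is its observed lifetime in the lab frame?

Proper lifetime τ₀ = 2.2 μs
γ = 1/√(1 - 0.858²) = 1.947
τ = γτ₀ = 1.947 × 2.2 μs = 4.283 μs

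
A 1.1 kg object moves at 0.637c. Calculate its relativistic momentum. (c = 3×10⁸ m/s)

γ = 1/√(1 - 0.637²) = 1.2972
v = 0.637 × 3×10⁸ = 1.911×10⁸ m/s
p = γmv = 1.2972 × 1.1 × 1.911×10⁸ = 2.727×10⁸ kg·m/s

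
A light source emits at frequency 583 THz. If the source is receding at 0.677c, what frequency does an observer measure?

β = v/c = 0.677
(1-β)/(1+β) = 0.323/1.677 = 0.1926
Doppler factor = √(0.1926) = 0.4389
f_obs = 583 × 0.4389 = 255.9 THz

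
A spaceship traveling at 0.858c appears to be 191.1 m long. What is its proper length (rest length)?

Contracted length L = 191.1 m
γ = 1/√(1 - 0.858²) = 1.94685
L₀ = γL = 1.94685 × 191.1 = 372.0 m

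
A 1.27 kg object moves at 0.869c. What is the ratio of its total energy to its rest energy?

E = γmc², E₀ = mc²
E/E₀ = γ = 1/√(1 - 0.869²) = 2.021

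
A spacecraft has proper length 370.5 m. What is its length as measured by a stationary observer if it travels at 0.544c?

Proper length L₀ = 370.5 m
γ = 1/√(1 - 0.544²) = 1.1918
L = L₀/γ = 370.5/1.1918 = 310.9 m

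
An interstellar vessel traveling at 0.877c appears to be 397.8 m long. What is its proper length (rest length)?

Contracted length L = 397.8 m
γ = 1/√(1 - 0.877²) = 2.0812
L₀ = γL = 2.0812 × 397.8 = 827.9 m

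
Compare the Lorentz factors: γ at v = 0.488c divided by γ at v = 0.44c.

γ₁ = 1/√(1 - 0.488²) = 1.146
γ₂ = 1/√(1 - 0.44²) = 1.114
γ₁/γ₂ = 1.146/1.114 = 1.029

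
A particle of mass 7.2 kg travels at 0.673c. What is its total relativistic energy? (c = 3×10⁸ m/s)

γ = 1/√(1 - 0.673²) = 1.352
mc² = 7.2 × (3×10⁸)² = 6.480×10¹⁷ J
E = γmc² = 1.352 × 6.480×10¹⁷ = 8.761×10¹⁷ J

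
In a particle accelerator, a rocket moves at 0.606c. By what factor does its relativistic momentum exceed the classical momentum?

p_rel = γmv, p_class = mv
Ratio = γ = 1/√(1 - 0.606²)
= 1/√(0.632764) = 1.257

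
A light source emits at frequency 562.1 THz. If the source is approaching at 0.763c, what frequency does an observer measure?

β = v/c = 0.763
(1+β)/(1-β) = 1.763/0.237 = 7.439
Doppler factor = √(7.439) = 2.727
f_obs = 562.1 × 2.727 = 1533 THz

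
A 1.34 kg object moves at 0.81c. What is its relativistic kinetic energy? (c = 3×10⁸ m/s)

γ = 1/√(1 - 0.81²) = 1.7052
γ - 1 = 0.7052
KE = (γ-1)mc² = 0.7052 × 1.34 × (3×10⁸)² = 8.505×10¹⁶ J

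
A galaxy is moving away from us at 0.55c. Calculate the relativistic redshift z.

β = 0.55
(1+β)/(1-β) = 1.55/0.45 = 3.4444
√(3.4444) = 1.8559
z = 1.8559 - 1 = 0.8559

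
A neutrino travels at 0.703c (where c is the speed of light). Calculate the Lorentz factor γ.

v/c = 0.703, so (v/c)² = 0.494209
1 - (v/c)² = 0.505791
γ = 1/√(0.505791) = 1.406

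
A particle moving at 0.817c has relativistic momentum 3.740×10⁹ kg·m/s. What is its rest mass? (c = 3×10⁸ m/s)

γ = 1/√(1 - 0.817²) = 1.7342
v = 0.817 × 3×10⁸ = 2.451×10⁸ m/s
m = p/(γv) = 3.740×10⁹/(1.7342 × 2.451×10⁸) = 8.799 kg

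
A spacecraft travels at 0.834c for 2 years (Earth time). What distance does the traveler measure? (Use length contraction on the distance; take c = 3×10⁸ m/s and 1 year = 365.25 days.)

Earth distance: d = v × t = 0.834c × 2 yr = 1.5791×10¹⁶ m
γ = 1.8124
d' = d/γ = 1.5791×10¹⁶/1.8124 = 8.713×10¹⁵ m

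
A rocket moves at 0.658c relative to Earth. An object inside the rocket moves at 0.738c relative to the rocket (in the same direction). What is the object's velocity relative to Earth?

u = (u' + v)/(1 + u'v/c²)
Numerator: 0.738 + 0.658 = 1.396
Denominator: 1 + 0.485604 = 1.485604
u = 1.396/1.485604 = 0.9397c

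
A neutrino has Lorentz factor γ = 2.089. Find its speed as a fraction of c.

From γ = 1/√(1 - v²/c²):
1/γ² = 1/2.089² = 0.2292
v²/c² = 1 - 0.2292 = 0.7708
v/c = √(0.7708) = 0.8780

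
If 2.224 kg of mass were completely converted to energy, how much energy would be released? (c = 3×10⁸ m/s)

Using E = mc²:
c² = (3×10⁸)² = 9×10¹⁶ m²/s²
E = 2.224 × 9×10¹⁶ = 2.002×10¹⁷ J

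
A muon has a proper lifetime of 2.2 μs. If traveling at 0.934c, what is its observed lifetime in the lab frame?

Proper lifetime τ₀ = 2.2 μs
γ = 1/√(1 - 0.934²) = 2.799
τ = γτ₀ = 2.799 × 2.2 μs = 6.158 μs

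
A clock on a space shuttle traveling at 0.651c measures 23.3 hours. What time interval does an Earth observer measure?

Proper time Δt₀ = 23.3 hours
γ = 1/√(1 - 0.651²) = 1.3174
Δt = γΔt₀ = 1.3174 × 23.3 = 30.70 hours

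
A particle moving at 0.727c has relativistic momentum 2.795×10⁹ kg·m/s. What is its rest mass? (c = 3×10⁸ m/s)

γ = 1/√(1 - 0.727²) = 1.4564
v = 0.727 × 3×10⁸ = 2.181×10⁸ m/s
m = p/(γv) = 2.795×10⁹/(1.4564 × 2.181×10⁸) = 8.799 kg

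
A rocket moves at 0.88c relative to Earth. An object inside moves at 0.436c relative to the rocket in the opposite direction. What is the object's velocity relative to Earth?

Object's velocity in rocket frame is u' = -0.436c
u = (u' + v)/(1 + u'v/c²) = (v - 0.436)/(1 - 0.436·v/c²)
Numerator: 0.88 - 0.436 = 0.444
Denominator: 1 - 0.38368 = 0.61632
u = 0.444/0.61632 = 0.7204c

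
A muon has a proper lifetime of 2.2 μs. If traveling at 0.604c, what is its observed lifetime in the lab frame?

Proper lifetime τ₀ = 2.2 μs
γ = 1/√(1 - 0.604²) = 1.2547
τ = γτ₀ = 1.2547 × 2.2 μs = 2.760 μs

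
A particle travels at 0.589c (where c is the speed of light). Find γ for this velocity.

v/c = 0.589, so (v/c)² = 0.346921
1 - (v/c)² = 0.653079
γ = 1/√(0.653079) = 1.237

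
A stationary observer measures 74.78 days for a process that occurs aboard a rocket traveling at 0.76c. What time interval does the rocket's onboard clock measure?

Dilated time Δt = 74.78 days
γ = 1/√(1 - 0.76²) = 1.5386
Δt₀ = Δt/γ = 74.78/1.5386 = 48.60 days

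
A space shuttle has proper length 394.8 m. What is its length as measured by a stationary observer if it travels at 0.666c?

Proper length L₀ = 394.8 m
γ = 1/√(1 - 0.666²) = 1.3406
L = L₀/γ = 394.8/1.3406 = 294.5 m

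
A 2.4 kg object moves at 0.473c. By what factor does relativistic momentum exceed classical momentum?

p_rel = γmv, p_class = mv
Ratio = γ = 1/√(1 - 0.473²) = 1.135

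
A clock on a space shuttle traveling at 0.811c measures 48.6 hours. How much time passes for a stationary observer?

Proper time Δt₀ = 48.6 hours
γ = 1/√(1 - 0.811²) = 1.7093
Δt = γΔt₀ = 1.7093 × 48.6 = 83.07 hours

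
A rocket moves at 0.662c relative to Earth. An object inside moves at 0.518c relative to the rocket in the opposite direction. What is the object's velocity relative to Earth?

Object's velocity in rocket frame is u' = -0.518c
u = (u' + v)/(1 + u'v/c²) = (v - 0.518)/(1 - 0.518·v/c²)
Numerator: 0.662 - 0.518 = 0.144
Denominator: 1 - 0.342916 = 0.657084
u = 0.144/0.657084 = 0.2192c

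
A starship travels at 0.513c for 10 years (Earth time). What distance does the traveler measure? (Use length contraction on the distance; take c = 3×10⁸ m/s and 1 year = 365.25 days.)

Earth distance: d = v × t = 0.513c × 10 yr = 4.857×10¹⁶ m
γ = 1.165
d' = d/γ = 4.857×10¹⁶/1.165 = 4.169×10¹⁶ m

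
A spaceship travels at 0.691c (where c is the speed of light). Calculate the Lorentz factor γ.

v/c = 0.691, so (v/c)² = 0.477481
1 - (v/c)² = 0.522519
γ = 1/√(0.522519) = 1.383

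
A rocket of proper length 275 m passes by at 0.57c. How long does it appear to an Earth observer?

Proper length L₀ = 275 m
γ = 1/√(1 - 0.57²) = 1.217
L = L₀/γ = 275/1.217 = 226.0 m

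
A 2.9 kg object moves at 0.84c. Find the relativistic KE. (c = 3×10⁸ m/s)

γ = 1/√(1 - 0.84²) = 1.843
γ - 1 = 0.8430
KE = (γ-1)mc² = 0.8430 × 2.9 × (3×10⁸)² = 2.200×10¹⁷ J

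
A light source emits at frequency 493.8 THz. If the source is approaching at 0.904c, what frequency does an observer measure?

β = v/c = 0.904
(1+β)/(1-β) = 1.904/0.096 = 19.83
Doppler factor = √(19.83) = 4.453
f_obs = 493.8 × 4.453 = 2199 THz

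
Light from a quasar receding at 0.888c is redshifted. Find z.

β = 0.888
(1+β)/(1-β) = 1.888/0.112 = 16.86
√(16.86) = 4.106
z = 4.106 - 1 = 3.106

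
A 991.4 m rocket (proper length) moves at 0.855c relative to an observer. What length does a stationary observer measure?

Proper length L₀ = 991.4 m
γ = 1/√(1 - 0.855²) = 1.928
L = L₀/γ = 991.4/1.928 = 514.2 m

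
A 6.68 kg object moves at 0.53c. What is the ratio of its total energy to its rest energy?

E = γmc², E₀ = mc²
E/E₀ = γ = 1/√(1 - 0.53²) = 1.179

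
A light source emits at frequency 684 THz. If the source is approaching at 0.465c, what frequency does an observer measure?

β = v/c = 0.465
(1+β)/(1-β) = 1.465/0.535 = 2.738
Doppler factor = √(2.738) = 1.655
f_obs = 684 × 1.655 = 1132 THz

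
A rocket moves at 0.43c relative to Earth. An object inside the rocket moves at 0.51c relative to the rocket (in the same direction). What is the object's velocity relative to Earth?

u = (u' + v)/(1 + u'v/c²)
Numerator: 0.51 + 0.43 = 0.94
Denominator: 1 + 0.2193 = 1.2193
u = 0.94/1.2193 = 0.7709c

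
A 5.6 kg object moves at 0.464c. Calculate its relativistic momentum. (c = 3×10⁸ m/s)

γ = 1/√(1 - 0.464²) = 1.1289
v = 0.464 × 3×10⁸ = 1.392×10⁸ m/s
p = γmv = 1.1289 × 5.6 × 1.392×10⁸ = 8.800×10⁸ kg·m/s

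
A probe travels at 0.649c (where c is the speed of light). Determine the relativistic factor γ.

v/c = 0.649, so (v/c)² = 0.421201
1 - (v/c)² = 0.578799
γ = 1/√(0.578799) = 1.314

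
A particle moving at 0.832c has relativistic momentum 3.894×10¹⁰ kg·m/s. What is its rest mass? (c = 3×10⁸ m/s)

γ = 1/√(1 - 0.832²) = 1.8025
v = 0.832 × 3×10⁸ = 2.496×10⁸ m/s
m = p/(γv) = 3.894×10¹⁰/(1.8025 × 2.496×10⁸) = 86.55 kg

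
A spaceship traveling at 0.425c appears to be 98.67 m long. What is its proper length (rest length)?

Contracted length L = 98.67 m
γ = 1/√(1 - 0.425²) = 1.105
L₀ = γL = 1.105 × 98.67 = 109.0 m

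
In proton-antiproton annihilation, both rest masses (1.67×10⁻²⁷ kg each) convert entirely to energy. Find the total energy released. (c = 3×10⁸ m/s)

Both particles have the same rest mass, so total mass = 2m
E = 2m·c² = 2 × 1.67×10⁻²⁷ × (3×10⁸)²
= 2 × 1.67×10⁻²⁷ × 9×10¹⁶
= 3.006×10⁻¹⁰ J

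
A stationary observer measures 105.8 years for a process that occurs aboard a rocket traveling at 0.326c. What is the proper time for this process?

Dilated time Δt = 105.8 years
γ = 1/√(1 - 0.326²) = 1.058
Δt₀ = Δt/γ = 105.8/1.058 = 100.0 years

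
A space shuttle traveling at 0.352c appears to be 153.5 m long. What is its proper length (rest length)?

Contracted length L = 153.5 m
γ = 1/√(1 - 0.352²) = 1.0684
L₀ = γL = 1.0684 × 153.5 = 164.0 m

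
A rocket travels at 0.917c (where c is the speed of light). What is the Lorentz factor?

v/c = 0.917, so (v/c)² = 0.840889
1 - (v/c)² = 0.159111
γ = 1/√(0.159111) = 2.507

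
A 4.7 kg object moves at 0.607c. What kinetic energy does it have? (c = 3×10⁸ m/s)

γ = 1/√(1 - 0.607²) = 1.2583
γ - 1 = 0.2583
KE = (γ-1)mc² = 0.2583 × 4.7 × (3×10⁸)² = 1.093×10¹⁷ J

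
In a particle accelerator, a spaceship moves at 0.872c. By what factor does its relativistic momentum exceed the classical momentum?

p_rel = γmv, p_class = mv
Ratio = γ = 1/√(1 - 0.872²)
= 1/√(0.239616) = 2.043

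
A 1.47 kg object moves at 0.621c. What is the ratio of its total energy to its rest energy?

E = γmc², E₀ = mc²
E/E₀ = γ = 1/√(1 - 0.621²) = 1.276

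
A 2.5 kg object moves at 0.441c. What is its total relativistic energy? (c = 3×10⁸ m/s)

γ = 1/√(1 - 0.441²) = 1.114
mc² = 2.5 × (3×10⁸)² = 2.250×10¹⁷ J
E = γmc² = 1.114 × 2.250×10¹⁷ = 2.507×10¹⁷ J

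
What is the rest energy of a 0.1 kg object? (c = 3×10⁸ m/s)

c² = (3×10⁸)² = 9.000×10¹⁶ m²/s²
E₀ = mc² = 0.1 × 9.000×10¹⁶ = 9.000×10¹⁵ J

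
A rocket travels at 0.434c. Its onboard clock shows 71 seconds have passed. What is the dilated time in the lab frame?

Proper time Δt₀ = 71 seconds
γ = 1/√(1 - 0.434²) = 1.110
Δt = γΔt₀ = 1.110 × 71 = 78.81 seconds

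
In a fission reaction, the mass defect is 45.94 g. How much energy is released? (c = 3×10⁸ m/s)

Convert mass defect: Δm = 45.94 g = 0.04594 kg
E = Δm·c² = 0.04594 × (3×10⁸)²
= 0.04594 × 9×10¹⁶ = 4.135×10¹⁵ J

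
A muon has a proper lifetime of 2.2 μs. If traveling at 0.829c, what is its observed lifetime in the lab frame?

Proper lifetime τ₀ = 2.2 μs
γ = 1/√(1 - 0.829²) = 1.788
τ = γτ₀ = 1.788 × 2.2 μs = 3.934 μs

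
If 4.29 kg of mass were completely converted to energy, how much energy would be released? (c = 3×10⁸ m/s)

Using E = mc²:
c² = (3×10⁸)² = 9×10¹⁶ m²/s²
E = 4.29 × 9×10¹⁶ = 3.861×10¹⁷ J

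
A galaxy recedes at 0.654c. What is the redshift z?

β = 0.654
(1+β)/(1-β) = 1.654/0.346 = 4.780
√(4.780) = 2.186
z = 2.186 - 1 = 1.186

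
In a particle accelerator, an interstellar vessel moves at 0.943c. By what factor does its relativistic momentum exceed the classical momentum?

p_rel = γmv, p_class = mv
Ratio = γ = 1/√(1 - 0.943²)
= 1/√(0.110751) = 3.005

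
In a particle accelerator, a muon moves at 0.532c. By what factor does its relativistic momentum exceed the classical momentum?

p_rel = γmv, p_class = mv
Ratio = γ = 1/√(1 - 0.532²)
= 1/√(0.716976) = 1.181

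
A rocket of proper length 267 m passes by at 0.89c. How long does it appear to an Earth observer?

Proper length L₀ = 267 m
γ = 1/√(1 - 0.89²) = 2.1932
L = L₀/γ = 267/2.1932 = 121.7 m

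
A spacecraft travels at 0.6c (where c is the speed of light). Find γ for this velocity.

v/c = 0.6, so (v/c)² = 0.36
1 - (v/c)² = 0.64
γ = 1/√(0.64) = 1.250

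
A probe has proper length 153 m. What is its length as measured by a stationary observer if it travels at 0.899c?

Proper length L₀ = 153 m
γ = 1/√(1 - 0.899²) = 2.2834
L = L₀/γ = 153/2.2834 = 67.01 m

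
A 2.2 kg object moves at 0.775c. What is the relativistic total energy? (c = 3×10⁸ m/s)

γ = 1/√(1 - 0.775²) = 1.5824
mc² = 2.2 × (3×10⁸)² = 1.980×10¹⁷ J
E = γmc² = 1.5824 × 1.980×10¹⁷ = 3.133×10¹⁷ J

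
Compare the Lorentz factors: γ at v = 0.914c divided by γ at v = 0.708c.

γ₁ = 1/√(1 - 0.914²) = 2.465
γ₂ = 1/√(1 - 0.708²) = 1.416
γ₁/γ₂ = 2.465/1.416 = 1.741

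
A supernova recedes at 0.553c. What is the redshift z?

β = 0.553
(1+β)/(1-β) = 1.553/0.447 = 3.474
√(3.474) = 1.8639
z = 1.8639 - 1 = 0.8639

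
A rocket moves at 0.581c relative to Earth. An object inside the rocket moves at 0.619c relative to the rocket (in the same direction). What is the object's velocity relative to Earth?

u = (u' + v)/(1 + u'v/c²)
Numerator: 0.619 + 0.581 = 1.2
Denominator: 1 + 0.359639 = 1.359639
u = 1.2/1.359639 = 0.8826c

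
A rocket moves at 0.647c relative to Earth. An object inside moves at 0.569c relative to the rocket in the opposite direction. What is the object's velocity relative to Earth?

Object's velocity in rocket frame is u' = -0.569c
u = (u' + v)/(1 + u'v/c²) = (v - 0.569)/(1 - 0.569·v/c²)
Numerator: 0.647 - 0.569 = 0.078
Denominator: 1 - 0.368143 = 0.631857
u = 0.078/0.631857 = 0.1234c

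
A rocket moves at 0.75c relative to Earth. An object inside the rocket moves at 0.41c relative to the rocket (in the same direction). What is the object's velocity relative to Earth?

u = (u' + v)/(1 + u'v/c²)
Numerator: 0.41 + 0.75 = 1.16
Denominator: 1 + 0.3075 = 1.3075
u = 1.16/1.3075 = 0.8872c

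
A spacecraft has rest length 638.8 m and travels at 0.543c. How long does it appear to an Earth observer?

Proper length L₀ = 638.8 m
γ = 1/√(1 - 0.543²) = 1.191
L = L₀/γ = 638.8/1.191 = 536.4 m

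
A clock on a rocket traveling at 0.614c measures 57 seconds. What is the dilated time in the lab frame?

Proper time Δt₀ = 57 seconds
γ = 1/√(1 - 0.614²) = 1.267
Δt = γΔt₀ = 1.267 × 57 = 72.22 seconds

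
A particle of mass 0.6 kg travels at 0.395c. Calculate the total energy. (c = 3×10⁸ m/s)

γ = 1/√(1 - 0.395²) = 1.0885
mc² = 0.6 × (3×10⁸)² = 5.400×10¹⁶ J
E = γmc² = 1.0885 × 5.400×10¹⁶ = 5.878×10¹⁶ J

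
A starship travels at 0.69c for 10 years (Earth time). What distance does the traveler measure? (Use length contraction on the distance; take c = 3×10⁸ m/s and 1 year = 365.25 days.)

Earth distance: d = v × t = 0.69c × 10 yr = 6.5324×10¹⁶ m
γ = 1.3816
d' = d/γ = 6.5324×10¹⁶/1.3816 = 4.728×10¹⁶ m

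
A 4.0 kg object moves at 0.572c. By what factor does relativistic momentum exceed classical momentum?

p_rel = γmv, p_class = mv
Ratio = γ = 1/√(1 - 0.572²) = 1.219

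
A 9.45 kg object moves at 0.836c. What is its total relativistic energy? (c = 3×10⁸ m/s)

γ = 1/√(1 - 0.836²) = 1.822
mc² = 9.45 × (3×10⁸)² = 8.505×10¹⁷ J
E = γmc² = 1.822 × 8.505×10¹⁷ = 1.550×10¹⁸ J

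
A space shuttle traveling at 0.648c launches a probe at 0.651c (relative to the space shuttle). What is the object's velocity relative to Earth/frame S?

u = (u' + v)/(1 + u'v/c²)
Numerator: 0.651 + 0.648 = 1.299
Denominator: 1 + 0.421848 = 1.421848
u = 1.299/1.421848 = 0.9136c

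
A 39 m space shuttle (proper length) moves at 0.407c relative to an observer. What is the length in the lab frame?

Proper length L₀ = 39 m
γ = 1/√(1 - 0.407²) = 1.095
L = L₀/γ = 39/1.095 = 35.62 m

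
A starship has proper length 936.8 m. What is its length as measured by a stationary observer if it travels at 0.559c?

Proper length L₀ = 936.8 m
γ = 1/√(1 - 0.559²) = 1.206
L = L₀/γ = 936.8/1.206 = 776.8 m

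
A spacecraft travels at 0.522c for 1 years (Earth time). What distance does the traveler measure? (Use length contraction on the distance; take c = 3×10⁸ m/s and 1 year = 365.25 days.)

Earth distance: d = v × t = 0.522c × 1 yr = 4.9419×10¹⁵ m
γ = 1.1724
d' = d/γ = 4.9419×10¹⁵/1.1724 = 4.215×10¹⁵ m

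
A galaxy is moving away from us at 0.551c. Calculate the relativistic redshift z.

β = 0.551
(1+β)/(1-β) = 1.551/0.449 = 3.4543
√(3.4543) = 1.8586
z = 1.8586 - 1 = 0.8586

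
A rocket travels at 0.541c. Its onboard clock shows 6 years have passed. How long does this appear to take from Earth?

Proper time Δt₀ = 6 years
γ = 1/√(1 - 0.541²) = 1.189
Δt = γΔt₀ = 1.189 × 6 = 7.134 years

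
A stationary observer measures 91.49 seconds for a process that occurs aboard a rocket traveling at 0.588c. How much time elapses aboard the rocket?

Dilated time Δt = 91.49 seconds
γ = 1/√(1 - 0.588²) = 1.2363
Δt₀ = Δt/γ = 91.49/1.2363 = 74.00 seconds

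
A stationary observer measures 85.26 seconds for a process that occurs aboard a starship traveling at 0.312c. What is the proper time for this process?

Dilated time Δt = 85.26 seconds
γ = 1/√(1 - 0.312²) = 1.05254
Δt₀ = Δt/γ = 85.26/1.05254 = 81.00 seconds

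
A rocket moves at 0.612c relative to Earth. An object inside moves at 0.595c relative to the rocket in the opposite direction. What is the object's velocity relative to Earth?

Object's velocity in rocket frame is u' = -0.595c
u = (u' + v)/(1 + u'v/c²) = (v - 0.595)/(1 - 0.595·v/c²)
Numerator: 0.612 - 0.595 = 0.017
Denominator: 1 - 0.36414 = 0.63586
u = 0.017/0.63586 = 0.02674c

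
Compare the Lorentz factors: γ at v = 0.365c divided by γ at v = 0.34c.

γ₁ = 1/√(1 - 0.365²) = 1.074
γ₂ = 1/√(1 - 0.34²) = 1.063
γ₁/γ₂ = 1.074/1.063 = 1.010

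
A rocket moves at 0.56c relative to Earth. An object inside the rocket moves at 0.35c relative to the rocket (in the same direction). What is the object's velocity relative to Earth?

u = (u' + v)/(1 + u'v/c²)
Numerator: 0.35 + 0.56 = 0.91
Denominator: 1 + 0.196 = 1.196
u = 0.91/1.196 = 0.7609c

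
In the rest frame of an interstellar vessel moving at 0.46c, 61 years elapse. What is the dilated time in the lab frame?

Proper time Δt₀ = 61 years
γ = 1/√(1 - 0.46²) = 1.1262
Δt = γΔt₀ = 1.1262 × 61 = 68.70 years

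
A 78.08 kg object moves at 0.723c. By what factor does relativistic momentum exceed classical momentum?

p_rel = γmv, p_class = mv
Ratio = γ = 1/√(1 - 0.723²) = 1.447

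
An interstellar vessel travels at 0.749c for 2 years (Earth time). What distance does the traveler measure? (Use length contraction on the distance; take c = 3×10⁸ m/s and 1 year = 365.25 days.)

Earth distance: d = v × t = 0.749c × 2 yr = 1.418×10¹⁶ m
γ = 1.509
d' = d/γ = 1.418×10¹⁶/1.509 = 9.397×10¹⁵ m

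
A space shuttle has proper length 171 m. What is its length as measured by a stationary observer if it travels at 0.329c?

Proper length L₀ = 171 m
γ = 1/√(1 - 0.329²) = 1.059
L = L₀/γ = 171/1.059 = 161.5 m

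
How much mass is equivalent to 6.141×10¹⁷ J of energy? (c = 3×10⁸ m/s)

From E = mc², we get m = E/c²
c² = (3×10⁸)² = 9×10¹⁶ m²/s²
m = 6.141×10¹⁷ / 9×10¹⁶ = 6.823 kg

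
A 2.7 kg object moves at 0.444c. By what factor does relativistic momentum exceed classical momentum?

p_rel = γmv, p_class = mv
Ratio = γ = 1/√(1 - 0.444²) = 1.116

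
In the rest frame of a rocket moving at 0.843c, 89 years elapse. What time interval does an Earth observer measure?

Proper time Δt₀ = 89 years
γ = 1/√(1 - 0.843²) = 1.859
Δt = γΔt₀ = 1.859 × 89 = 165.5 years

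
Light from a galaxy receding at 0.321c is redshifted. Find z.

β = 0.321
(1+β)/(1-β) = 1.321/0.679 = 1.9455
√(1.9455) = 1.3948
z = 1.3948 - 1 = 0.3948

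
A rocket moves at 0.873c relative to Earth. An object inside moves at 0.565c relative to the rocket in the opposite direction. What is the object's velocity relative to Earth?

Object's velocity in rocket frame is u' = -0.565c
u = (u' + v)/(1 + u'v/c²) = (v - 0.565)/(1 - 0.565·v/c²)
Numerator: 0.873 - 0.565 = 0.308
Denominator: 1 - 0.493245 = 0.506755
u = 0.308/0.506755 = 0.6078c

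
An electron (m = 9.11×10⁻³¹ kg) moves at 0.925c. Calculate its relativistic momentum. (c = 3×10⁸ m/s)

γ = 1/√(1 - 0.925²) = 2.6318
v = 0.925 × 3×10⁸ = 2.775×10⁸ m/s
p = γmv = 2.6318 × 9.11×10⁻³¹ × 2.775×10⁸ = 6.653×10⁻²² kg·m/s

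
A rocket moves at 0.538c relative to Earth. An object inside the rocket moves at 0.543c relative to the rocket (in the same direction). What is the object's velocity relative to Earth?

u = (u' + v)/(1 + u'v/c²)
Numerator: 0.543 + 0.538 = 1.081
Denominator: 1 + 0.292134 = 1.292134
u = 1.081/1.292134 = 0.8366c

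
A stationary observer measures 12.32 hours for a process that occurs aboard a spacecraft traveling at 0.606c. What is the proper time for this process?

Dilated time Δt = 12.32 hours
γ = 1/√(1 - 0.606²) = 1.2571
Δt₀ = Δt/γ = 12.32/1.2571 = 9.800 hours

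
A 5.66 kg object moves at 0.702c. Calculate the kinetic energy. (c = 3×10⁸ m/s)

γ = 1/√(1 - 0.702²) = 1.40415
γ - 1 = 0.40415
KE = (γ-1)mc² = 0.40415 × 5.66 × (3×10⁸)² = 2.059×10¹⁷ J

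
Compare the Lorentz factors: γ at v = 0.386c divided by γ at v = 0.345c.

γ₁ = 1/√(1 - 0.386²) = 1.0840
γ₂ = 1/√(1 - 0.345²) = 1.0654
γ₁/γ₂ = 1.0840/1.0654 = 1.017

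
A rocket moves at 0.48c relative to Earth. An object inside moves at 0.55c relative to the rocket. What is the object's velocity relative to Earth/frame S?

u = (u' + v)/(1 + u'v/c²)
Numerator: 0.55 + 0.48 = 1.03
Denominator: 1 + 0.264 = 1.264
u = 1.03/1.264 = 0.8149c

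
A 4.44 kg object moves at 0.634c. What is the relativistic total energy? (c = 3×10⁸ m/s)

γ = 1/√(1 - 0.634²) = 1.293
mc² = 4.44 × (3×10⁸)² = 3.996×10¹⁷ J
E = γmc² = 1.293 × 3.996×10¹⁷ = 5.167×10¹⁷ J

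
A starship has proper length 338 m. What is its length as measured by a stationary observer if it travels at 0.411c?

Proper length L₀ = 338 m
γ = 1/√(1 - 0.411²) = 1.097
L = L₀/γ = 338/1.097 = 308.1 m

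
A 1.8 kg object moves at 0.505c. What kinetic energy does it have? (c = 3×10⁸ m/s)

γ = 1/√(1 - 0.505²) = 1.1586
γ - 1 = 0.1586
KE = (γ-1)mc² = 0.1586 × 1.8 × (3×10⁸)² = 2.569×10¹⁶ J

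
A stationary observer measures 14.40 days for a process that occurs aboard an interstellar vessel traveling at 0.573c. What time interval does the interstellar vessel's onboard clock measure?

Dilated time Δt = 14.40 days
γ = 1/√(1 - 0.573²) = 1.220
Δt₀ = Δt/γ = 14.40/1.220 = 11.80 days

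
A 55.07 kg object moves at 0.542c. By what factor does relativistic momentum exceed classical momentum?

p_rel = γmv, p_class = mv
Ratio = γ = 1/√(1 - 0.542²) = 1.190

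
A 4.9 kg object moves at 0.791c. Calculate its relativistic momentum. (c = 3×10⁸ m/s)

γ = 1/√(1 - 0.791²) = 1.6345
v = 0.791 × 3×10⁸ = 2.373×10⁸ m/s
p = γmv = 1.6345 × 4.9 × 2.373×10⁸ = 1.901×10⁹ kg·m/s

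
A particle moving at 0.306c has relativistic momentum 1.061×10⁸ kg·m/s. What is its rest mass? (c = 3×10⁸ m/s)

γ = 1/√(1 - 0.306²) = 1.0504
v = 0.306 × 3×10⁸ = 9.180×10⁷ m/s
m = p/(γv) = 1.061×10⁸/(1.0504 × 9.180×10⁷) = 1.100 kg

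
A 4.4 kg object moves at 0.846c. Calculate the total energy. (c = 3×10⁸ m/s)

γ = 1/√(1 - 0.846²) = 1.8755
mc² = 4.4 × (3×10⁸)² = 3.960×10¹⁷ J
E = γmc² = 1.8755 × 3.960×10¹⁷ = 7.427×10¹⁷ J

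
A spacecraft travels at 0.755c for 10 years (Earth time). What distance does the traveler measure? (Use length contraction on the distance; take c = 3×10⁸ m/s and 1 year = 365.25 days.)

Earth distance: d = v × t = 0.755c × 10 yr = 7.148×10¹⁶ m
γ = 1.525
d' = d/γ = 7.148×10¹⁶/1.525 = 4.687×10¹⁶ m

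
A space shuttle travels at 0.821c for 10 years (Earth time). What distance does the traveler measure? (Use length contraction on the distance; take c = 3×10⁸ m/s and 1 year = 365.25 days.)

Earth distance: d = v × t = 0.821c × 10 yr = 7.7726×10¹⁶ m
γ = 1.7515
d' = d/γ = 7.7726×10¹⁶/1.7515 = 4.438×10¹⁶ m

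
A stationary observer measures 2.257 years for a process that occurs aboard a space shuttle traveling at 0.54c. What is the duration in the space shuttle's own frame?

Dilated time Δt = 2.257 years
γ = 1/√(1 - 0.54²) = 1.188
Δt₀ = Δt/γ = 2.257/1.188 = 1.900 years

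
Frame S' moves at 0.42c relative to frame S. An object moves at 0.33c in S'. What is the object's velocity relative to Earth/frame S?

u = (u' + v)/(1 + u'v/c²)
Numerator: 0.33 + 0.42 = 0.75
Denominator: 1 + 0.1386 = 1.1386
u = 0.75/1.1386 = 0.6587c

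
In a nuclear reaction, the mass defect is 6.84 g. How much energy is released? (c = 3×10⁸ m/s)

Convert mass defect: Δm = 6.84 g = 0.00684 kg
E = Δm·c² = 0.00684 × (3×10⁸)²
= 0.00684 × 9×10¹⁶ = 6.156×10¹⁴ J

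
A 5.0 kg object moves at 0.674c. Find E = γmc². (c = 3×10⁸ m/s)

γ = 1/√(1 - 0.674²) = 1.3537
mc² = 5.0 × (3×10⁸)² = 4.500×10¹⁷ J
E = γmc² = 1.3537 × 4.500×10¹⁷ = 6.092×10¹⁷ J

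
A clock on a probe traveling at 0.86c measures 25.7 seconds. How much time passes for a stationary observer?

Proper time Δt₀ = 25.7 seconds
γ = 1/√(1 - 0.86²) = 1.9597
Δt = γΔt₀ = 1.9597 × 25.7 = 50.36 seconds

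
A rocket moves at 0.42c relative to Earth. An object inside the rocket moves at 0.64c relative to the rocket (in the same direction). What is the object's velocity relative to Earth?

u = (u' + v)/(1 + u'v/c²)
Numerator: 0.64 + 0.42 = 1.06
Denominator: 1 + 0.2688 = 1.2688
u = 1.06/1.2688 = 0.8354c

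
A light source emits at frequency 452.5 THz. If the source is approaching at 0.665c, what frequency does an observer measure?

β = v/c = 0.665
(1+β)/(1-β) = 1.665/0.335 = 4.970
Doppler factor = √(4.970) = 2.229
f_obs = 452.5 × 2.229 = 1009 THz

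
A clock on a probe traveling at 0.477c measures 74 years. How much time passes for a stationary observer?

Proper time Δt₀ = 74 years
γ = 1/√(1 - 0.477²) = 1.1378
Δt = γΔt₀ = 1.1378 × 74 = 84.20 years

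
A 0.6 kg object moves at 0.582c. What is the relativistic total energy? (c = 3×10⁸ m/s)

γ = 1/√(1 - 0.582²) = 1.22973
mc² = 0.6 × (3×10⁸)² = 5.400×10¹⁶ J
E = γmc² = 1.22973 × 5.400×10¹⁶ = 6.641×10¹⁶ J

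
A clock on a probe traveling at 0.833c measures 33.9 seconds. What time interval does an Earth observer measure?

Proper time Δt₀ = 33.9 seconds
γ = 1/√(1 - 0.833²) = 1.8074
Δt = γΔt₀ = 1.8074 × 33.9 = 61.27 seconds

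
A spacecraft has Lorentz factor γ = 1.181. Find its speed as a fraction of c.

From γ = 1/√(1 - v²/c²):
1/γ² = 1/1.181² = 0.7170
v²/c² = 1 - 0.7170 = 0.2830
v/c = √(0.2830) = 0.5320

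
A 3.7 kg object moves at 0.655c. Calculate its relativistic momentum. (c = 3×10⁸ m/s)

γ = 1/√(1 - 0.655²) = 1.3234
v = 0.655 × 3×10⁸ = 1.965×10⁸ m/s
p = γmv = 1.3234 × 3.7 × 1.965×10⁸ = 9.622×10⁸ kg·m/s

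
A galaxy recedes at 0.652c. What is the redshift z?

β = 0.652
(1+β)/(1-β) = 1.652/0.348 = 4.747
√(4.747) = 2.179
z = 2.179 - 1 = 1.179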